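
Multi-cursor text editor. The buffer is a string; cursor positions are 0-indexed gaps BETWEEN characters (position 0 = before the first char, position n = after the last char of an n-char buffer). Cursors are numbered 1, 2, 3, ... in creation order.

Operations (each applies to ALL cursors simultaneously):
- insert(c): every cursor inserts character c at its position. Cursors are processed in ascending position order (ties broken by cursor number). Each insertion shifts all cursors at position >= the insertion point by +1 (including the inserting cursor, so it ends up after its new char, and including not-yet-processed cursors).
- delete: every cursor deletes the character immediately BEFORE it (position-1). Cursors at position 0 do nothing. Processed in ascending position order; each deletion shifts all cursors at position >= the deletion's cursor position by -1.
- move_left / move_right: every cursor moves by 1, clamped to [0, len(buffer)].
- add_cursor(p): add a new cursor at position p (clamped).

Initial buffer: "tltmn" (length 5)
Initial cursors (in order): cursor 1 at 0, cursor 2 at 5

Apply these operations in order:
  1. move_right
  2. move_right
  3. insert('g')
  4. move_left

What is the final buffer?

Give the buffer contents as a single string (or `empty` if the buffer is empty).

After op 1 (move_right): buffer="tltmn" (len 5), cursors c1@1 c2@5, authorship .....
After op 2 (move_right): buffer="tltmn" (len 5), cursors c1@2 c2@5, authorship .....
After op 3 (insert('g')): buffer="tlgtmng" (len 7), cursors c1@3 c2@7, authorship ..1...2
After op 4 (move_left): buffer="tlgtmng" (len 7), cursors c1@2 c2@6, authorship ..1...2

Answer: tlgtmng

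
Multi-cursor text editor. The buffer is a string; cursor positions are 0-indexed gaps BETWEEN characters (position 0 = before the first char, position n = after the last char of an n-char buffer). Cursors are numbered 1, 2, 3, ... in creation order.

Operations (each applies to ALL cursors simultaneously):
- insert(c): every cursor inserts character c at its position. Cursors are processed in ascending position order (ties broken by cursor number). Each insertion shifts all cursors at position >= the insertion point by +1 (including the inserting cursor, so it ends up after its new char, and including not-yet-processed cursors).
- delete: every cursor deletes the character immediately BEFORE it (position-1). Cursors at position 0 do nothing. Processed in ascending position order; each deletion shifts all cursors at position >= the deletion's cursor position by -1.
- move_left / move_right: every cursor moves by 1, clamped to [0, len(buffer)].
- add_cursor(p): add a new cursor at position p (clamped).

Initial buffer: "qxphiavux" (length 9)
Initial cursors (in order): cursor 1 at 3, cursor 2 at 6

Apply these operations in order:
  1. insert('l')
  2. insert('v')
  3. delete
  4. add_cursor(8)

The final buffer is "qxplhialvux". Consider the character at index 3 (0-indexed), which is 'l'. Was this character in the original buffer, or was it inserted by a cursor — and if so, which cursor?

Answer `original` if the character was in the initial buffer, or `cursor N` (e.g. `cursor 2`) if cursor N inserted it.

After op 1 (insert('l')): buffer="qxplhialvux" (len 11), cursors c1@4 c2@8, authorship ...1...2...
After op 2 (insert('v')): buffer="qxplvhialvvux" (len 13), cursors c1@5 c2@10, authorship ...11...22...
After op 3 (delete): buffer="qxplhialvux" (len 11), cursors c1@4 c2@8, authorship ...1...2...
After op 4 (add_cursor(8)): buffer="qxplhialvux" (len 11), cursors c1@4 c2@8 c3@8, authorship ...1...2...
Authorship (.=original, N=cursor N): . . . 1 . . . 2 . . .
Index 3: author = 1

Answer: cursor 1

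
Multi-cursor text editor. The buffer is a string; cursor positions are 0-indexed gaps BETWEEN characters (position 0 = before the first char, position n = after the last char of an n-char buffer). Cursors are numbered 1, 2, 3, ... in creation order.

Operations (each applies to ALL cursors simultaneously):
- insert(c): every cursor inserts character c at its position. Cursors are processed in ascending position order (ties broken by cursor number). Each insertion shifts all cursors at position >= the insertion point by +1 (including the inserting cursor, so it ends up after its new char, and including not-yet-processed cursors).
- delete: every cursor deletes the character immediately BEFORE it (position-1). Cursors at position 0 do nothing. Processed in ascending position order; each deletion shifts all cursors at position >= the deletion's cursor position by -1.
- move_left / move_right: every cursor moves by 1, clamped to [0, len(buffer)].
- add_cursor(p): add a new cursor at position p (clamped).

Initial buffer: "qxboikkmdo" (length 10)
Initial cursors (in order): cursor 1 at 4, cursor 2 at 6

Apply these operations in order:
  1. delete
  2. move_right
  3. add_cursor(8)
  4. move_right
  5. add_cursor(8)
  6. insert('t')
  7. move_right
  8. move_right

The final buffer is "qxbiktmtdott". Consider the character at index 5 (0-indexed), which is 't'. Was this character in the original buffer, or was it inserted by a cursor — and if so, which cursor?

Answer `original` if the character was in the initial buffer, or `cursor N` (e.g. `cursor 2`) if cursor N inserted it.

After op 1 (delete): buffer="qxbikmdo" (len 8), cursors c1@3 c2@4, authorship ........
After op 2 (move_right): buffer="qxbikmdo" (len 8), cursors c1@4 c2@5, authorship ........
After op 3 (add_cursor(8)): buffer="qxbikmdo" (len 8), cursors c1@4 c2@5 c3@8, authorship ........
After op 4 (move_right): buffer="qxbikmdo" (len 8), cursors c1@5 c2@6 c3@8, authorship ........
After op 5 (add_cursor(8)): buffer="qxbikmdo" (len 8), cursors c1@5 c2@6 c3@8 c4@8, authorship ........
After op 6 (insert('t')): buffer="qxbiktmtdott" (len 12), cursors c1@6 c2@8 c3@12 c4@12, authorship .....1.2..34
After op 7 (move_right): buffer="qxbiktmtdott" (len 12), cursors c1@7 c2@9 c3@12 c4@12, authorship .....1.2..34
After op 8 (move_right): buffer="qxbiktmtdott" (len 12), cursors c1@8 c2@10 c3@12 c4@12, authorship .....1.2..34
Authorship (.=original, N=cursor N): . . . . . 1 . 2 . . 3 4
Index 5: author = 1

Answer: cursor 1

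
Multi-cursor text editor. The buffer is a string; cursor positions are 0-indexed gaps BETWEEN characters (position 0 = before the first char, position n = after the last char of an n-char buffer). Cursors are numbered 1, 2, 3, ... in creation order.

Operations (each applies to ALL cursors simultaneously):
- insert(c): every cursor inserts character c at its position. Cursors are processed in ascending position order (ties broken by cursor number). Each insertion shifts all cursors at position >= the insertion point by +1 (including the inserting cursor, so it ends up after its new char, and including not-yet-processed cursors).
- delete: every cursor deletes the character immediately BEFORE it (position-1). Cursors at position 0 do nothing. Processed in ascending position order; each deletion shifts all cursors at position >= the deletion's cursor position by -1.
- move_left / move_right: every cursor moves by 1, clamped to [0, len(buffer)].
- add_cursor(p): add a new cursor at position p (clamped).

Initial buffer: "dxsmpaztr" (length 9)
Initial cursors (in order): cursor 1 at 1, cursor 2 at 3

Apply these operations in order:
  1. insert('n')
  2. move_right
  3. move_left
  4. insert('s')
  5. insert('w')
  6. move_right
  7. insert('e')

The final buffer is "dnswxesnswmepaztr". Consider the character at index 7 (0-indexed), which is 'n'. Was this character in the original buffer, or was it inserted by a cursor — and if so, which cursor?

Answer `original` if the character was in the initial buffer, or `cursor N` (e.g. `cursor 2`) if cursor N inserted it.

After op 1 (insert('n')): buffer="dnxsnmpaztr" (len 11), cursors c1@2 c2@5, authorship .1..2......
After op 2 (move_right): buffer="dnxsnmpaztr" (len 11), cursors c1@3 c2@6, authorship .1..2......
After op 3 (move_left): buffer="dnxsnmpaztr" (len 11), cursors c1@2 c2@5, authorship .1..2......
After op 4 (insert('s')): buffer="dnsxsnsmpaztr" (len 13), cursors c1@3 c2@7, authorship .11..22......
After op 5 (insert('w')): buffer="dnswxsnswmpaztr" (len 15), cursors c1@4 c2@9, authorship .111..222......
After op 6 (move_right): buffer="dnswxsnswmpaztr" (len 15), cursors c1@5 c2@10, authorship .111..222......
After op 7 (insert('e')): buffer="dnswxesnswmepaztr" (len 17), cursors c1@6 c2@12, authorship .111.1.222.2.....
Authorship (.=original, N=cursor N): . 1 1 1 . 1 . 2 2 2 . 2 . . . . .
Index 7: author = 2

Answer: cursor 2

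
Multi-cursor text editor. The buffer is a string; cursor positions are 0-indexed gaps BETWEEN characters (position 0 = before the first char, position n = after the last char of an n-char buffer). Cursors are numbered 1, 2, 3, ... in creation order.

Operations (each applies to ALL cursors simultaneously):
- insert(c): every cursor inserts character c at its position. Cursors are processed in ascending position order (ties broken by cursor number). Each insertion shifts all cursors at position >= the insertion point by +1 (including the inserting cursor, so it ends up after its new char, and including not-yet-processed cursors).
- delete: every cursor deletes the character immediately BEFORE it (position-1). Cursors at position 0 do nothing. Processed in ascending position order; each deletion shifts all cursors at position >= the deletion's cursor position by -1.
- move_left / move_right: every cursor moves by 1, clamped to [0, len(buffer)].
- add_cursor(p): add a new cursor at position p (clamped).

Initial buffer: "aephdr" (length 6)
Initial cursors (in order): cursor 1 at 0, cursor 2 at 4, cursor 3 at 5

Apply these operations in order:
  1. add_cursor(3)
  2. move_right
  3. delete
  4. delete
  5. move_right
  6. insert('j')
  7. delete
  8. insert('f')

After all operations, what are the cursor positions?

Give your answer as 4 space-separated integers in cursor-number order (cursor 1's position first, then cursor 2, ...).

Answer: 4 4 4 4

Derivation:
After op 1 (add_cursor(3)): buffer="aephdr" (len 6), cursors c1@0 c4@3 c2@4 c3@5, authorship ......
After op 2 (move_right): buffer="aephdr" (len 6), cursors c1@1 c4@4 c2@5 c3@6, authorship ......
After op 3 (delete): buffer="ep" (len 2), cursors c1@0 c2@2 c3@2 c4@2, authorship ..
After op 4 (delete): buffer="" (len 0), cursors c1@0 c2@0 c3@0 c4@0, authorship 
After op 5 (move_right): buffer="" (len 0), cursors c1@0 c2@0 c3@0 c4@0, authorship 
After op 6 (insert('j')): buffer="jjjj" (len 4), cursors c1@4 c2@4 c3@4 c4@4, authorship 1234
After op 7 (delete): buffer="" (len 0), cursors c1@0 c2@0 c3@0 c4@0, authorship 
After op 8 (insert('f')): buffer="ffff" (len 4), cursors c1@4 c2@4 c3@4 c4@4, authorship 1234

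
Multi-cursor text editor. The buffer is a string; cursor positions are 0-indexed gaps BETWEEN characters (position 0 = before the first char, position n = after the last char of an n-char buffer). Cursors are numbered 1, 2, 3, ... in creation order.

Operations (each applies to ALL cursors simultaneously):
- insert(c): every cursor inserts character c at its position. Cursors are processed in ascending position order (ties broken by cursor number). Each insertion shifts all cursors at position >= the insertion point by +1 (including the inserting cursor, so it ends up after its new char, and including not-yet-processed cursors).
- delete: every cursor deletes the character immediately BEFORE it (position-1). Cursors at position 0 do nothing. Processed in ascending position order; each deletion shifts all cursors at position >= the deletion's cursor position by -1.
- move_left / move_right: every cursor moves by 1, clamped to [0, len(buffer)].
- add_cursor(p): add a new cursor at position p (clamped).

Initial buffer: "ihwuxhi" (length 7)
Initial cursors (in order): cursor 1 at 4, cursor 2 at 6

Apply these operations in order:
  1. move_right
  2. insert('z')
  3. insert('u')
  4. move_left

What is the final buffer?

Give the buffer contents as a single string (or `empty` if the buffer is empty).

Answer: ihwuxzuhizu

Derivation:
After op 1 (move_right): buffer="ihwuxhi" (len 7), cursors c1@5 c2@7, authorship .......
After op 2 (insert('z')): buffer="ihwuxzhiz" (len 9), cursors c1@6 c2@9, authorship .....1..2
After op 3 (insert('u')): buffer="ihwuxzuhizu" (len 11), cursors c1@7 c2@11, authorship .....11..22
After op 4 (move_left): buffer="ihwuxzuhizu" (len 11), cursors c1@6 c2@10, authorship .....11..22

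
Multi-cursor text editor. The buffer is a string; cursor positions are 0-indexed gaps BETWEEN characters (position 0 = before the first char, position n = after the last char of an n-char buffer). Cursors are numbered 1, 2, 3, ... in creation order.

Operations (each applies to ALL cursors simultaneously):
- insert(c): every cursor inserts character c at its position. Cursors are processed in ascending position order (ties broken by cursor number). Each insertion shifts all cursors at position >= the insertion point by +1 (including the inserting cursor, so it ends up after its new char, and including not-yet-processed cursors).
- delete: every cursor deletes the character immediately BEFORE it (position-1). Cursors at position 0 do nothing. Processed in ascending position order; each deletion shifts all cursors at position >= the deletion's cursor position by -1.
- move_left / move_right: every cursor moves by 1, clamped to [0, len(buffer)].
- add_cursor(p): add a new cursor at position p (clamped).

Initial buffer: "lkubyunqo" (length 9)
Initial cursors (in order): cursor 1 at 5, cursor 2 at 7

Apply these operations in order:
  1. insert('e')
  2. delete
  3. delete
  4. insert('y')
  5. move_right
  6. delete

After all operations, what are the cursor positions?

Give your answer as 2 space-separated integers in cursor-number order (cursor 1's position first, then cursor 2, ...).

After op 1 (insert('e')): buffer="lkubyeuneqo" (len 11), cursors c1@6 c2@9, authorship .....1..2..
After op 2 (delete): buffer="lkubyunqo" (len 9), cursors c1@5 c2@7, authorship .........
After op 3 (delete): buffer="lkubuqo" (len 7), cursors c1@4 c2@5, authorship .......
After op 4 (insert('y')): buffer="lkubyuyqo" (len 9), cursors c1@5 c2@7, authorship ....1.2..
After op 5 (move_right): buffer="lkubyuyqo" (len 9), cursors c1@6 c2@8, authorship ....1.2..
After op 6 (delete): buffer="lkubyyo" (len 7), cursors c1@5 c2@6, authorship ....12.

Answer: 5 6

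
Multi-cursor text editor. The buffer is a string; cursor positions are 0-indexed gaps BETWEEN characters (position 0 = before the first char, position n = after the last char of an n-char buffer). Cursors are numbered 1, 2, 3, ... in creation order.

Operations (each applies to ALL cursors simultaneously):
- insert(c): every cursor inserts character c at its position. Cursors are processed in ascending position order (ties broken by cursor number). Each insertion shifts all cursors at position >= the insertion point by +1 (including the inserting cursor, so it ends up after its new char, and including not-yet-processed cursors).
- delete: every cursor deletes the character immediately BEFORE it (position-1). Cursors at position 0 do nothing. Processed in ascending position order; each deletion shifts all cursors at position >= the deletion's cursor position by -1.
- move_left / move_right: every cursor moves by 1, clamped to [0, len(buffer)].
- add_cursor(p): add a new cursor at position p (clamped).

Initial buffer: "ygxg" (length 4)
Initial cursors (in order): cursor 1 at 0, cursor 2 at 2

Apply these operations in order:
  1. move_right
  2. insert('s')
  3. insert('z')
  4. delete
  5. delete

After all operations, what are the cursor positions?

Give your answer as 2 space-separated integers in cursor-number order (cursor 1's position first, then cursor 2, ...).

After op 1 (move_right): buffer="ygxg" (len 4), cursors c1@1 c2@3, authorship ....
After op 2 (insert('s')): buffer="ysgxsg" (len 6), cursors c1@2 c2@5, authorship .1..2.
After op 3 (insert('z')): buffer="yszgxszg" (len 8), cursors c1@3 c2@7, authorship .11..22.
After op 4 (delete): buffer="ysgxsg" (len 6), cursors c1@2 c2@5, authorship .1..2.
After op 5 (delete): buffer="ygxg" (len 4), cursors c1@1 c2@3, authorship ....

Answer: 1 3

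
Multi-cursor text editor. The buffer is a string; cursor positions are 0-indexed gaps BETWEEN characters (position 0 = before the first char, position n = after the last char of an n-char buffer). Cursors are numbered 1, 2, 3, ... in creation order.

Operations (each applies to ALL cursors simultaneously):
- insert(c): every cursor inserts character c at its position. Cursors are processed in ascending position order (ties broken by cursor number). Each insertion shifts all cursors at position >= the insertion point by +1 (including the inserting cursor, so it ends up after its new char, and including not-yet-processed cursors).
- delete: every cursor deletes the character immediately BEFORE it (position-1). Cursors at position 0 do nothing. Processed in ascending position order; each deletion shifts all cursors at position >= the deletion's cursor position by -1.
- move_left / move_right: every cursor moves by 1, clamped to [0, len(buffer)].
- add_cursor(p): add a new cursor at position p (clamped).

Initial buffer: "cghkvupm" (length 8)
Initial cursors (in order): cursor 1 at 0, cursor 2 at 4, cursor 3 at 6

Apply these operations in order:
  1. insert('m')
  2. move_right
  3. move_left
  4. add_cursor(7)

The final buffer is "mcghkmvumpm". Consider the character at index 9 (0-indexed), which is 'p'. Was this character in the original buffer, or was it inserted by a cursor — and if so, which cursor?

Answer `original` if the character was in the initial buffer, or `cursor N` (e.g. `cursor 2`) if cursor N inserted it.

Answer: original

Derivation:
After op 1 (insert('m')): buffer="mcghkmvumpm" (len 11), cursors c1@1 c2@6 c3@9, authorship 1....2..3..
After op 2 (move_right): buffer="mcghkmvumpm" (len 11), cursors c1@2 c2@7 c3@10, authorship 1....2..3..
After op 3 (move_left): buffer="mcghkmvumpm" (len 11), cursors c1@1 c2@6 c3@9, authorship 1....2..3..
After op 4 (add_cursor(7)): buffer="mcghkmvumpm" (len 11), cursors c1@1 c2@6 c4@7 c3@9, authorship 1....2..3..
Authorship (.=original, N=cursor N): 1 . . . . 2 . . 3 . .
Index 9: author = original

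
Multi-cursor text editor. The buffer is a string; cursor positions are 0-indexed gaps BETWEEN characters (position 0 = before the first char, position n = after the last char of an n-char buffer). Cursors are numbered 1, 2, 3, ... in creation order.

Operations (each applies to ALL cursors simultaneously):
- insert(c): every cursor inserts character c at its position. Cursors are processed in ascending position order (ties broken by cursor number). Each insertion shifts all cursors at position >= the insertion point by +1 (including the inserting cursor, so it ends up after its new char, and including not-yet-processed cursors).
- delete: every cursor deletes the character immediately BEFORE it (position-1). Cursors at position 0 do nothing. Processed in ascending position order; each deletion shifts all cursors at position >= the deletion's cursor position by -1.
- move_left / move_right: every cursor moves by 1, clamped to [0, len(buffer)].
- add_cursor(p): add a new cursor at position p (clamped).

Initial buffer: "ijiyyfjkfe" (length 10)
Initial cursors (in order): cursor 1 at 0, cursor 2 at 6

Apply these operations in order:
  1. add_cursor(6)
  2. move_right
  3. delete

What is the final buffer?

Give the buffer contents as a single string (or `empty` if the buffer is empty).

Answer: jiyykfe

Derivation:
After op 1 (add_cursor(6)): buffer="ijiyyfjkfe" (len 10), cursors c1@0 c2@6 c3@6, authorship ..........
After op 2 (move_right): buffer="ijiyyfjkfe" (len 10), cursors c1@1 c2@7 c3@7, authorship ..........
After op 3 (delete): buffer="jiyykfe" (len 7), cursors c1@0 c2@4 c3@4, authorship .......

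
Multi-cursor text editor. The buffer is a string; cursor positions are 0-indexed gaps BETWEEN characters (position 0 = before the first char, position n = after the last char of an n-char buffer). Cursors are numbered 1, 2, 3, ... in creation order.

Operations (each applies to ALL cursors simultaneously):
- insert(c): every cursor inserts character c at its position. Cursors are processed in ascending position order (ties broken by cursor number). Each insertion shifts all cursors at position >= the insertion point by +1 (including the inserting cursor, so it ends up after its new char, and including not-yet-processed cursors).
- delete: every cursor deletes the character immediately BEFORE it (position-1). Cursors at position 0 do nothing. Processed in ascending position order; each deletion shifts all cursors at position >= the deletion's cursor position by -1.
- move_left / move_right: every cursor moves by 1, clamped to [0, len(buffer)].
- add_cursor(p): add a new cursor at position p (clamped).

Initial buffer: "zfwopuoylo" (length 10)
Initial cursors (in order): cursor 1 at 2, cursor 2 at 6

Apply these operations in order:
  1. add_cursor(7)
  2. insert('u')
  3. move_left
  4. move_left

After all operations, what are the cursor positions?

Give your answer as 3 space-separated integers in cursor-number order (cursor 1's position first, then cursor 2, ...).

Answer: 1 6 8

Derivation:
After op 1 (add_cursor(7)): buffer="zfwopuoylo" (len 10), cursors c1@2 c2@6 c3@7, authorship ..........
After op 2 (insert('u')): buffer="zfuwopuuouylo" (len 13), cursors c1@3 c2@8 c3@10, authorship ..1....2.3...
After op 3 (move_left): buffer="zfuwopuuouylo" (len 13), cursors c1@2 c2@7 c3@9, authorship ..1....2.3...
After op 4 (move_left): buffer="zfuwopuuouylo" (len 13), cursors c1@1 c2@6 c3@8, authorship ..1....2.3...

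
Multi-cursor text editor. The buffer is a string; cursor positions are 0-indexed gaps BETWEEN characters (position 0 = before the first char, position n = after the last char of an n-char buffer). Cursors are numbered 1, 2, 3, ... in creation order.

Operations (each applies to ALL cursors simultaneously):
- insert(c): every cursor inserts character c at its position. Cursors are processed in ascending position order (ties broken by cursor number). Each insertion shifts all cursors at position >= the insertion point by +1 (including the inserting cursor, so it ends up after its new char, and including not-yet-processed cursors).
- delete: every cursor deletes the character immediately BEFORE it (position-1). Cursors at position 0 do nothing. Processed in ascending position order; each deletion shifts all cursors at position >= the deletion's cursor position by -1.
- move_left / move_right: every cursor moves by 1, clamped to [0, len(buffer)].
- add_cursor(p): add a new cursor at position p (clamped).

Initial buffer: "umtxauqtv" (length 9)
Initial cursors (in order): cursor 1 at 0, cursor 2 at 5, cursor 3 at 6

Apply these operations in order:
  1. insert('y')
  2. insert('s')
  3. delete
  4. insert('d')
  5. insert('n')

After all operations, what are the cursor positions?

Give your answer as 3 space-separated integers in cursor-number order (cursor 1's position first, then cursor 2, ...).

Answer: 3 11 15

Derivation:
After op 1 (insert('y')): buffer="yumtxayuyqtv" (len 12), cursors c1@1 c2@7 c3@9, authorship 1.....2.3...
After op 2 (insert('s')): buffer="ysumtxaysuysqtv" (len 15), cursors c1@2 c2@9 c3@12, authorship 11.....22.33...
After op 3 (delete): buffer="yumtxayuyqtv" (len 12), cursors c1@1 c2@7 c3@9, authorship 1.....2.3...
After op 4 (insert('d')): buffer="ydumtxayduydqtv" (len 15), cursors c1@2 c2@9 c3@12, authorship 11.....22.33...
After op 5 (insert('n')): buffer="ydnumtxaydnuydnqtv" (len 18), cursors c1@3 c2@11 c3@15, authorship 111.....222.333...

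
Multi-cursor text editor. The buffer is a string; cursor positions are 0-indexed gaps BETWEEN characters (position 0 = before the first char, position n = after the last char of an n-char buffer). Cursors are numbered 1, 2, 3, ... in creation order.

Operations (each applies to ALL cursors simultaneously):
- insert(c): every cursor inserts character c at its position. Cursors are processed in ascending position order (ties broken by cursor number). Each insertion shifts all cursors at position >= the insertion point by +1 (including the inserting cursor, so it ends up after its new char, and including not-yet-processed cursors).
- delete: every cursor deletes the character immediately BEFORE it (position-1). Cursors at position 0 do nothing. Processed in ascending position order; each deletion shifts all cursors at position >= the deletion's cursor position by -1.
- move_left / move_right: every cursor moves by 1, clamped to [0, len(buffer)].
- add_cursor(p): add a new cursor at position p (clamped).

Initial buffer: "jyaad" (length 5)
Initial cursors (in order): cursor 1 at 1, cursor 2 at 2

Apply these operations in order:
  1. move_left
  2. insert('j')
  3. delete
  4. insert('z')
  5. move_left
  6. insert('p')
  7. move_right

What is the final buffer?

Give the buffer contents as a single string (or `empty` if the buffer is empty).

After op 1 (move_left): buffer="jyaad" (len 5), cursors c1@0 c2@1, authorship .....
After op 2 (insert('j')): buffer="jjjyaad" (len 7), cursors c1@1 c2@3, authorship 1.2....
After op 3 (delete): buffer="jyaad" (len 5), cursors c1@0 c2@1, authorship .....
After op 4 (insert('z')): buffer="zjzyaad" (len 7), cursors c1@1 c2@3, authorship 1.2....
After op 5 (move_left): buffer="zjzyaad" (len 7), cursors c1@0 c2@2, authorship 1.2....
After op 6 (insert('p')): buffer="pzjpzyaad" (len 9), cursors c1@1 c2@4, authorship 11.22....
After op 7 (move_right): buffer="pzjpzyaad" (len 9), cursors c1@2 c2@5, authorship 11.22....

Answer: pzjpzyaad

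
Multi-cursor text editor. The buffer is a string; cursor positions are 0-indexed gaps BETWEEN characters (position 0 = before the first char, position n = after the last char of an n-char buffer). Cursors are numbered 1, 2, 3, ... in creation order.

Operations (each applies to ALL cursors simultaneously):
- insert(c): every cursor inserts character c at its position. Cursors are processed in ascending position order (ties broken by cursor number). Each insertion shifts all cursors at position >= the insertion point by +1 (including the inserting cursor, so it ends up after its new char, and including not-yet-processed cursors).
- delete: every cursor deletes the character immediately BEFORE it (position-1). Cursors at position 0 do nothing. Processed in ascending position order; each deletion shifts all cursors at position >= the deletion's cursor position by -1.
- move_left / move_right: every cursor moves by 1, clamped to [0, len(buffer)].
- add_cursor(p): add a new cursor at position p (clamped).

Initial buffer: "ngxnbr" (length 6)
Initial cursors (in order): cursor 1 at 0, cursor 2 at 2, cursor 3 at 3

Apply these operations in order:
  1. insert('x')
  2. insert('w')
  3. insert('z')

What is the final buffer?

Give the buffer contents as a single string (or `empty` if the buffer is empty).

After op 1 (insert('x')): buffer="xngxxxnbr" (len 9), cursors c1@1 c2@4 c3@6, authorship 1..2.3...
After op 2 (insert('w')): buffer="xwngxwxxwnbr" (len 12), cursors c1@2 c2@6 c3@9, authorship 11..22.33...
After op 3 (insert('z')): buffer="xwzngxwzxxwznbr" (len 15), cursors c1@3 c2@8 c3@12, authorship 111..222.333...

Answer: xwzngxwzxxwznbr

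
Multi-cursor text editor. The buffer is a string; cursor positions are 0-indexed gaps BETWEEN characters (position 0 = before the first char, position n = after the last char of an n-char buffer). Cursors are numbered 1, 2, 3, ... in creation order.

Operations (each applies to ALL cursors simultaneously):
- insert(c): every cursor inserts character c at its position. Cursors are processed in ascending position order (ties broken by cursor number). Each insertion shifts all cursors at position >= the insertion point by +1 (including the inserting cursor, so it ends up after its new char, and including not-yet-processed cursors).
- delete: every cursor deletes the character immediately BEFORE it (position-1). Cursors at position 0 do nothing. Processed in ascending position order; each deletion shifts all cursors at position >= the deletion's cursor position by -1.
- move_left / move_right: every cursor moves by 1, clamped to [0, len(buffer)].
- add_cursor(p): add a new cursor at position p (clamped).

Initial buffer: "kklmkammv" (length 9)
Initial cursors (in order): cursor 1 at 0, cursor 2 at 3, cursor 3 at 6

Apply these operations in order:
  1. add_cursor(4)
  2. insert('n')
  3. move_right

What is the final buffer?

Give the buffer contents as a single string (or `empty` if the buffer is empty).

Answer: nkklnmnkanmmv

Derivation:
After op 1 (add_cursor(4)): buffer="kklmkammv" (len 9), cursors c1@0 c2@3 c4@4 c3@6, authorship .........
After op 2 (insert('n')): buffer="nkklnmnkanmmv" (len 13), cursors c1@1 c2@5 c4@7 c3@10, authorship 1...2.4..3...
After op 3 (move_right): buffer="nkklnmnkanmmv" (len 13), cursors c1@2 c2@6 c4@8 c3@11, authorship 1...2.4..3...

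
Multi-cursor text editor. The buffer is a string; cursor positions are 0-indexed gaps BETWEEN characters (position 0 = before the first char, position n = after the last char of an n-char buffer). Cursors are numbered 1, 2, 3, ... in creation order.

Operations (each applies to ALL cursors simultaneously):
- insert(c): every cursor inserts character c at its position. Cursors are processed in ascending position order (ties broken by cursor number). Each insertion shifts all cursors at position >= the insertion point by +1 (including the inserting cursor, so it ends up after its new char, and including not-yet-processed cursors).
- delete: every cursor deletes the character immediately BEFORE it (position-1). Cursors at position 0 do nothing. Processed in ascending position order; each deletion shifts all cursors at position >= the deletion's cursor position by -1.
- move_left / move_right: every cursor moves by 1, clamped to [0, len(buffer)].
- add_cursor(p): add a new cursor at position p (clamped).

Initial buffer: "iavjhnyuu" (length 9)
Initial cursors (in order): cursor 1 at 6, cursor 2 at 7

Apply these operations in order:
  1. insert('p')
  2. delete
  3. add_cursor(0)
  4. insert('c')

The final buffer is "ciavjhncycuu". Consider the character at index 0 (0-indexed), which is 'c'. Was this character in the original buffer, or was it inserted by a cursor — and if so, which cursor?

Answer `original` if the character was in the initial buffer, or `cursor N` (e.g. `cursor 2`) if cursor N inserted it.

Answer: cursor 3

Derivation:
After op 1 (insert('p')): buffer="iavjhnpypuu" (len 11), cursors c1@7 c2@9, authorship ......1.2..
After op 2 (delete): buffer="iavjhnyuu" (len 9), cursors c1@6 c2@7, authorship .........
After op 3 (add_cursor(0)): buffer="iavjhnyuu" (len 9), cursors c3@0 c1@6 c2@7, authorship .........
After op 4 (insert('c')): buffer="ciavjhncycuu" (len 12), cursors c3@1 c1@8 c2@10, authorship 3......1.2..
Authorship (.=original, N=cursor N): 3 . . . . . . 1 . 2 . .
Index 0: author = 3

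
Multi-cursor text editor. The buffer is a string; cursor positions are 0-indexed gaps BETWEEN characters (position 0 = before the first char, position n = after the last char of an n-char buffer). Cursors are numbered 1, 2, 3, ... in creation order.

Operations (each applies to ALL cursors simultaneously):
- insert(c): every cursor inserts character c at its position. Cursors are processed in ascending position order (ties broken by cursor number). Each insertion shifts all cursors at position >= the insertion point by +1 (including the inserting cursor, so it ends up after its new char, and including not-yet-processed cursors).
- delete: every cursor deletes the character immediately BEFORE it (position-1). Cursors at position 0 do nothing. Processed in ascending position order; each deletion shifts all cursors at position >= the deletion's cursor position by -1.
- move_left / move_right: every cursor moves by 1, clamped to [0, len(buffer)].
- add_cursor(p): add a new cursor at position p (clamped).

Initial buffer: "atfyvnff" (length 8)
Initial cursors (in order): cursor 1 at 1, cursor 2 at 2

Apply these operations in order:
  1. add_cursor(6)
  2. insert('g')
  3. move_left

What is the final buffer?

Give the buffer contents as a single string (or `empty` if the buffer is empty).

After op 1 (add_cursor(6)): buffer="atfyvnff" (len 8), cursors c1@1 c2@2 c3@6, authorship ........
After op 2 (insert('g')): buffer="agtgfyvngff" (len 11), cursors c1@2 c2@4 c3@9, authorship .1.2....3..
After op 3 (move_left): buffer="agtgfyvngff" (len 11), cursors c1@1 c2@3 c3@8, authorship .1.2....3..

Answer: agtgfyvngff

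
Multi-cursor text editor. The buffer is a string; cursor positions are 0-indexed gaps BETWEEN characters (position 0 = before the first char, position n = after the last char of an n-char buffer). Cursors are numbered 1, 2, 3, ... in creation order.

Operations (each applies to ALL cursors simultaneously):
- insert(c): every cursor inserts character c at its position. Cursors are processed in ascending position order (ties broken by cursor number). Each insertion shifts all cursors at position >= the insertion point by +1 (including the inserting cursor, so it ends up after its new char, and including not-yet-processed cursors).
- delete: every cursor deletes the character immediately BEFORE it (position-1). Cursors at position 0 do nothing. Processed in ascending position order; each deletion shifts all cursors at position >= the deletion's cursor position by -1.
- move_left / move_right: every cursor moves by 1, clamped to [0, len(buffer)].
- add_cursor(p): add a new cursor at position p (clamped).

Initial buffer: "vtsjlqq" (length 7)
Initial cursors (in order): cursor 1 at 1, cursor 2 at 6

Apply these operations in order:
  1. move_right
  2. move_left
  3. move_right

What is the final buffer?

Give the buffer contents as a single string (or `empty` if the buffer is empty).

After op 1 (move_right): buffer="vtsjlqq" (len 7), cursors c1@2 c2@7, authorship .......
After op 2 (move_left): buffer="vtsjlqq" (len 7), cursors c1@1 c2@6, authorship .......
After op 3 (move_right): buffer="vtsjlqq" (len 7), cursors c1@2 c2@7, authorship .......

Answer: vtsjlqq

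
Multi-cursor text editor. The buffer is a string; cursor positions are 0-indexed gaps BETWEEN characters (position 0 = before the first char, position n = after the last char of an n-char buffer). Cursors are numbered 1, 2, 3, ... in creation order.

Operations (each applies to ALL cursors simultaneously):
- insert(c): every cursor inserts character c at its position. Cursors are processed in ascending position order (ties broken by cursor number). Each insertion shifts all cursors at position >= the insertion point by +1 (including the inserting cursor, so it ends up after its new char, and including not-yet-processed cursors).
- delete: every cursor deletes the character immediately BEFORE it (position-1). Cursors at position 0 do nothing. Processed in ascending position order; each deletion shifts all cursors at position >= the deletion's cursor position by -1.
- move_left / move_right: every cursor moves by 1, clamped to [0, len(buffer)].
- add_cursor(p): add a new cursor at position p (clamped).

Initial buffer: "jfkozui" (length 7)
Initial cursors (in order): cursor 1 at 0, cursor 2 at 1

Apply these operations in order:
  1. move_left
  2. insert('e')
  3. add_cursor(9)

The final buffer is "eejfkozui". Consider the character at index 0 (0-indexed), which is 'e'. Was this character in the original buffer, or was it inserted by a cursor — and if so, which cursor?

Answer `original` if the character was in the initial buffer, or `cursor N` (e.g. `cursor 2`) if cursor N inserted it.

Answer: cursor 1

Derivation:
After op 1 (move_left): buffer="jfkozui" (len 7), cursors c1@0 c2@0, authorship .......
After op 2 (insert('e')): buffer="eejfkozui" (len 9), cursors c1@2 c2@2, authorship 12.......
After op 3 (add_cursor(9)): buffer="eejfkozui" (len 9), cursors c1@2 c2@2 c3@9, authorship 12.......
Authorship (.=original, N=cursor N): 1 2 . . . . . . .
Index 0: author = 1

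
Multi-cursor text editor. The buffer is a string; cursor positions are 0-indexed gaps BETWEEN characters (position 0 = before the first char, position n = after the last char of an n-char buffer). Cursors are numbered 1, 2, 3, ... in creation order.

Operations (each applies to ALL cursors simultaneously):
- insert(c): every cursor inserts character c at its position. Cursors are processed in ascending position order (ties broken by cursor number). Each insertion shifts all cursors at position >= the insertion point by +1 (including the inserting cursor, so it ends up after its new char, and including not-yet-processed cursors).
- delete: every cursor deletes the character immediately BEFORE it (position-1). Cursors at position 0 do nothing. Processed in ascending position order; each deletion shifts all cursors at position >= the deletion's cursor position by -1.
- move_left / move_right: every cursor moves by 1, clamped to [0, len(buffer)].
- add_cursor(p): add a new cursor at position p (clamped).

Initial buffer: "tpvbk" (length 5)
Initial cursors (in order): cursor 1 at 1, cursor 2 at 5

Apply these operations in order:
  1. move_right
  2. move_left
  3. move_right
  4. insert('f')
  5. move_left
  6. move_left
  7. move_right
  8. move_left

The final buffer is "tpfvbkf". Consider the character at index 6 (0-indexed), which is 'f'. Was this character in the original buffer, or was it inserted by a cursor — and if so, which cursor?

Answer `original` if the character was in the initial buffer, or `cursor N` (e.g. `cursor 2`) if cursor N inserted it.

Answer: cursor 2

Derivation:
After op 1 (move_right): buffer="tpvbk" (len 5), cursors c1@2 c2@5, authorship .....
After op 2 (move_left): buffer="tpvbk" (len 5), cursors c1@1 c2@4, authorship .....
After op 3 (move_right): buffer="tpvbk" (len 5), cursors c1@2 c2@5, authorship .....
After op 4 (insert('f')): buffer="tpfvbkf" (len 7), cursors c1@3 c2@7, authorship ..1...2
After op 5 (move_left): buffer="tpfvbkf" (len 7), cursors c1@2 c2@6, authorship ..1...2
After op 6 (move_left): buffer="tpfvbkf" (len 7), cursors c1@1 c2@5, authorship ..1...2
After op 7 (move_right): buffer="tpfvbkf" (len 7), cursors c1@2 c2@6, authorship ..1...2
After op 8 (move_left): buffer="tpfvbkf" (len 7), cursors c1@1 c2@5, authorship ..1...2
Authorship (.=original, N=cursor N): . . 1 . . . 2
Index 6: author = 2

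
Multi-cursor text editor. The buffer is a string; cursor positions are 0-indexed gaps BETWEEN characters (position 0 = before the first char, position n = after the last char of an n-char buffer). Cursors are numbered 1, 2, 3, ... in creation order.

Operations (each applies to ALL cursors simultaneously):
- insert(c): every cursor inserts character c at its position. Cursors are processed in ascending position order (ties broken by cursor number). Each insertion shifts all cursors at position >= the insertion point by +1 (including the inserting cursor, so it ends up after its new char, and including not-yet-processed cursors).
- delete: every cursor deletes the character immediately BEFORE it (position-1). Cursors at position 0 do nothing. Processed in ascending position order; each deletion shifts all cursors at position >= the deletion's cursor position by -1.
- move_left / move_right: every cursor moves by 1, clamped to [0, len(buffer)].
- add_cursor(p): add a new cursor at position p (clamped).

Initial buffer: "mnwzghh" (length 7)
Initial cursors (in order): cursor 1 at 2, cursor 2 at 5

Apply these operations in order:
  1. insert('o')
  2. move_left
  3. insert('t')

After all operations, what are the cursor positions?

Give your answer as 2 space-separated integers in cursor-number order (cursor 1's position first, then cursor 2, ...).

Answer: 3 8

Derivation:
After op 1 (insert('o')): buffer="mnowzgohh" (len 9), cursors c1@3 c2@7, authorship ..1...2..
After op 2 (move_left): buffer="mnowzgohh" (len 9), cursors c1@2 c2@6, authorship ..1...2..
After op 3 (insert('t')): buffer="mntowzgtohh" (len 11), cursors c1@3 c2@8, authorship ..11...22..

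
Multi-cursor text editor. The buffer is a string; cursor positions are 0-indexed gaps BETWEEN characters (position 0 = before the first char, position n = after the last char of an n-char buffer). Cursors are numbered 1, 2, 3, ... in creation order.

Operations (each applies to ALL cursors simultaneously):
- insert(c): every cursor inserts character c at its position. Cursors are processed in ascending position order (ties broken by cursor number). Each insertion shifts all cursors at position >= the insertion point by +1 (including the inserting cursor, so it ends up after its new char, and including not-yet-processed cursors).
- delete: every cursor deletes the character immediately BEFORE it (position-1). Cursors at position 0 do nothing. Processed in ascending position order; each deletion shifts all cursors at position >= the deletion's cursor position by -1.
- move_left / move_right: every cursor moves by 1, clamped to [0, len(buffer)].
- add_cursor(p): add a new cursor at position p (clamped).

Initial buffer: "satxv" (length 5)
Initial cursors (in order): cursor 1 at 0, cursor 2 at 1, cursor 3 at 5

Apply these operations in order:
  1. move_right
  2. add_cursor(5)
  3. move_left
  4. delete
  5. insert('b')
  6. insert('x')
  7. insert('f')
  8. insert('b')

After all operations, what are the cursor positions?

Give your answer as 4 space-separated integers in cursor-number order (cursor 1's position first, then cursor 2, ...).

Answer: 8 8 17 17

Derivation:
After op 1 (move_right): buffer="satxv" (len 5), cursors c1@1 c2@2 c3@5, authorship .....
After op 2 (add_cursor(5)): buffer="satxv" (len 5), cursors c1@1 c2@2 c3@5 c4@5, authorship .....
After op 3 (move_left): buffer="satxv" (len 5), cursors c1@0 c2@1 c3@4 c4@4, authorship .....
After op 4 (delete): buffer="av" (len 2), cursors c1@0 c2@0 c3@1 c4@1, authorship ..
After op 5 (insert('b')): buffer="bbabbv" (len 6), cursors c1@2 c2@2 c3@5 c4@5, authorship 12.34.
After op 6 (insert('x')): buffer="bbxxabbxxv" (len 10), cursors c1@4 c2@4 c3@9 c4@9, authorship 1212.3434.
After op 7 (insert('f')): buffer="bbxxffabbxxffv" (len 14), cursors c1@6 c2@6 c3@13 c4@13, authorship 121212.343434.
After op 8 (insert('b')): buffer="bbxxffbbabbxxffbbv" (len 18), cursors c1@8 c2@8 c3@17 c4@17, authorship 12121212.34343434.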